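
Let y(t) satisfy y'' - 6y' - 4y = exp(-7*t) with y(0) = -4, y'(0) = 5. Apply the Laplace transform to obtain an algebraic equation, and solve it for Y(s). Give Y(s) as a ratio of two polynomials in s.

Apply the Laplace transform to the equation.
The derivative rules (L{y''} = s^2 Y - s·y(0) - y'(0) and L{y'} = sY - y(0), with y(0) = -4, y'(0) = 5) turn the left side into (s^2 - 6*s - 4)Y - (-4*s + 29).
The right side is L{exp(-7*t)} = 1/(s + 7).
So (s^2 - 6*s - 4)Y = 1/(s + 7) + (-4*s + 29).
Solve for Y(s) and write it as one ratio of polynomials.

Y(s) = (-4*s^2 + s + 204)/(s^3 + s^2 - 46*s - 28)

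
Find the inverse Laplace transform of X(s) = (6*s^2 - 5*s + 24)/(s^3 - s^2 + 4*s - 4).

5*exp(t) - 2*sin(2*t) + cos(2*t)

Factor the denominator: s^3 - s^2 + 4*s - 4 = (s - 1)*(s^2 + 4).
Partial fraction decomposition gives [5/(s - 1)] + [s/(s^2 + 4)] + [-4/(s^2 + 4)].
Invert each term: 5/(s - 1) ↔ 5e^(t); 1·s/(s^2 + 4) ↔ cos(2t); -2·2/(s^2 + 4) ↔ -2sin(2t).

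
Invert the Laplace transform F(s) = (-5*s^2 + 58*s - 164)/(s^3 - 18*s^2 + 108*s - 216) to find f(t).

f(t) = 2*t^2*exp(6*t) - 2*t*exp(6*t) - 5*exp(6*t)

Factor the denominator: s^3 - 18*s^2 + 108*s - 216 = (s - 6)^3.
Partial fraction decomposition gives [-5/(s - 6)] + [-2/(s - 6)^2] + [4/(s - 6)^3].
Invert each term: -5/(s - 6) ↔ -5e^(6t); -2/(s - 6)^2 ↔ -2t·e^(6t); 4/(s - 6)^3 ↔ (2)t^2·e^(6t).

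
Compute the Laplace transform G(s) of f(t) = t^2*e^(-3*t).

G(s) = 2/(s + 3)^3

L{e^(-3t)} = 1/(s + 3).
Then apply L{t^2·g(t)} = (-1)^2 d^2/ds^2[H(s)] with H(s) = 1/(s + 3):
differentiating 2 times and applying the sign gives 2/(s + 3)^3.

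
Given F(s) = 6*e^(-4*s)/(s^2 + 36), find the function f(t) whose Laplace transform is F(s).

f(t) = Heaviside(t - 4)*(sin(6*t - 24))

The factor e^(-4s) signals a time shift by c = 4 (second shifting theorem).
L{sin(6t)} = 6/(s^2 + 36), so L^-1{6/(s^2 + 36)} = sin(6*t).
Hence the inverse is u(t - 4) times that function evaluated at t - 4.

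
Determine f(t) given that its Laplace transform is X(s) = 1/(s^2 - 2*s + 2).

Rewrite the denominator: s^2 - 2*s + 2 = (s - 1)^2 + 1.
The form in (s - 1) signals a first-shifting-theorem factor e^(t).
Since L{sin(t)} = 1/(s^2 + 1), the inverse is exp(t)*sin(t).

f(t) = exp(t)*sin(t)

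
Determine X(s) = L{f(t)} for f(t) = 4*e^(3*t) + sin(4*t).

X(s) = 4/(s^2 + 16) + 4/(s - 3)

Apply the Laplace transform termwise.
L{sin(4t)} = 4/(s^2 + 16); (4)·[L{e^(3t)} = 1/(s - 3)].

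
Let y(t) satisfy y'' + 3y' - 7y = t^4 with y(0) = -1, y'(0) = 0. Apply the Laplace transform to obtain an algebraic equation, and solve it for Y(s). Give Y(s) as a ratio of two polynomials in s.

Y(s) = (-s^6 - 3*s^5 + 24)/(s^7 + 3*s^6 - 7*s^5)

Transform both sides with L{·}.
With L{y''} = s^2 Y - s·y(0) - y'(0) and L{y'} = sY - y(0), with y(0) = -1, y'(0) = 0: the LHS transforms to (s^2 + 3*s - 7)Y - (-s - 3).
The right side is L{t^4} = 24/s^5.
So (s^2 + 3*s - 7)Y = 24/s^5 + (-s - 3).
Divide through and combine into a single rational function.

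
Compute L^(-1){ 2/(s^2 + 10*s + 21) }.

Rewrite the denominator: s^2 + 10*s + 21 = (s + 5)^2 - 4.
The form in (s + 5) signals a first-shifting-theorem factor e^(-5t).
Since L{sinh(2t)} = 2/(s^2 - 4), the inverse is exp(-5*t)*sinh(2*t).

exp(-5*t)*sinh(2*t)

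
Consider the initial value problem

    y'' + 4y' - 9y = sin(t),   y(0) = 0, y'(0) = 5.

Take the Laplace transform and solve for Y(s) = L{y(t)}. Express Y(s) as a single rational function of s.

Transform both sides with L{·}.
Using L{y''} = s^2 Y - s·y(0) - y'(0) and L{y'} = sY - y(0), with y(0) = 0, y'(0) = 5, the left side becomes (s^2 + 4*s - 9)Y - (5).
The right side is L{sin(t)} = 1/(s^2 + 1).
So (s^2 + 4*s - 9)Y = 1/(s^2 + 1) + (5).
Isolate Y and clear denominators.

Y(s) = (5*s^2 + 6)/(s^4 + 4*s^3 - 8*s^2 + 4*s - 9)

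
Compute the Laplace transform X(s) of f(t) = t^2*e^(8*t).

L{e^(8t)} = 1/(s - 8).
Then apply L{t^2·g(t)} = (-1)^2 d^2/ds^2[G(s)] with G(s) = 1/(s - 8):
differentiating 2 times and applying the sign gives 2/(s - 8)^3.

X(s) = 2/(s - 8)^3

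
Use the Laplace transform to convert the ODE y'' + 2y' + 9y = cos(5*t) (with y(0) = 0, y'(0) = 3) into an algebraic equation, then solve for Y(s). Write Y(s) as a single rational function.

Take the Laplace transform of both sides.
Using L{y''} = s^2 Y - s·y(0) - y'(0) and L{y'} = sY - y(0), with y(0) = 0, y'(0) = 3, the left side becomes (s^2 + 2*s + 9)Y - (3).
The right side is L{cos(5*t)} = s/(s^2 + 25).
So (s^2 + 2*s + 9)Y = s/(s^2 + 25) + (3).
Isolate Y and clear denominators.

Y(s) = (3*s^2 + s + 75)/(s^4 + 2*s^3 + 34*s^2 + 50*s + 225)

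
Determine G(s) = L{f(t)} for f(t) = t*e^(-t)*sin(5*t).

L{sin(5t)} = 5/(s^2 + 25).
Multiplying by e^(-t) shifts s → s + 1, so L{e^(-t)*sin(5*t)} = 5/((s + 1)^2 + 25).
Then apply L{t·g(t)} = -d/ds[H(s)] with H(s) = 5/((s + 1)^2 + 25):
differentiating 1 time and applying the sign gives 10*(s + 1)/(s^2 + 2*s + 26)^2.

G(s) = 10*(s + 1)/(s^2 + 2*s + 26)^2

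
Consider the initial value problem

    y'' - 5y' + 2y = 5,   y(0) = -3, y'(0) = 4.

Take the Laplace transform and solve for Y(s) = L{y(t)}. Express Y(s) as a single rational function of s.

Y(s) = (-3*s^2 + 19*s + 5)/(s^3 - 5*s^2 + 2*s)

Transform both sides with L{·}.
The derivative rules (L{y''} = s^2 Y - s·y(0) - y'(0) and L{y'} = sY - y(0), with y(0) = -3, y'(0) = 4) turn the left side into (s^2 - 5*s + 2)Y - (-3*s + 19).
The right side is L{5} = 5/s.
So (s^2 - 5*s + 2)Y = 5/s + (-3*s + 19).
Solve for Y(s) and write it as one ratio of polynomials.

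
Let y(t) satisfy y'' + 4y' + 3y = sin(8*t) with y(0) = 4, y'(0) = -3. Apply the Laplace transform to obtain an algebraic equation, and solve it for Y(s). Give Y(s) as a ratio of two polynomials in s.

Apply the Laplace transform to the equation.
The derivative rules (L{y''} = s^2 Y - s·y(0) - y'(0) and L{y'} = sY - y(0), with y(0) = 4, y'(0) = -3) turn the left side into (s^2 + 4*s + 3)Y - (4*s + 13).
The right side is L{sin(8*t)} = 8/(s^2 + 64).
So (s^2 + 4*s + 3)Y = 8/(s^2 + 64) + (4*s + 13).
Solve for Y(s) and write it as one ratio of polynomials.

Y(s) = (4*s^3 + 13*s^2 + 256*s + 840)/(s^4 + 4*s^3 + 67*s^2 + 256*s + 192)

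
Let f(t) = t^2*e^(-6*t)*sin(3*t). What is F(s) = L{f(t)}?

L{sin(3t)} = 3/(s^2 + 9).
Multiplying by e^(-6t) shifts s → s + 6, so L{e^(-6*t)*sin(3*t)} = 3/((s + 6)^2 + 9).
Then apply L{t^2·g(t)} = (-1)^2 d^2/ds^2[G(s)] with G(s) = 3/((s + 6)^2 + 9):
differentiating 2 times and applying the sign gives 18*(s^2 + 12*s + 33)/(s^2 + 12*s + 45)^3.

F(s) = 18*(s^2 + 12*s + 33)/(s^2 + 12*s + 45)^3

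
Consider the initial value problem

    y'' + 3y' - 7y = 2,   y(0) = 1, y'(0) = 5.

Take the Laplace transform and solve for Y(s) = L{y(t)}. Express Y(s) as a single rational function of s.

Apply the Laplace transform to the equation.
The derivative rules (L{y''} = s^2 Y - s·y(0) - y'(0) and L{y'} = sY - y(0), with y(0) = 1, y'(0) = 5) turn the left side into (s^2 + 3*s - 7)Y - (s + 8).
The right side is L{2} = 2/s.
So (s^2 + 3*s - 7)Y = 2/s + (s + 8).
Divide through and combine into a single rational function.

Y(s) = (s^2 + 8*s + 2)/(s^3 + 3*s^2 - 7*s)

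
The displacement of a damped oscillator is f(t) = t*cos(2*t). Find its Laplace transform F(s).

L{cos(2t)} = s/(s^2 + 4).
Then apply L{t·g(t)} = -d/ds[G(s)] with G(s) = s/(s^2 + 4):
differentiating 1 time and applying the sign gives (s - 2)*(s + 2)/(s^2 + 4)^2.

F(s) = (s - 2)*(s + 2)/(s^2 + 4)^2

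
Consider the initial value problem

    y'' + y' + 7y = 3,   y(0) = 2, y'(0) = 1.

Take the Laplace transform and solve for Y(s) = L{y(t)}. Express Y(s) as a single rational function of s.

Y(s) = (2*s^2 + 3*s + 3)/(s^3 + s^2 + 7*s)

Transform both sides with L{·}.
The derivative rules (L{y''} = s^2 Y - s·y(0) - y'(0) and L{y'} = sY - y(0), with y(0) = 2, y'(0) = 1) turn the left side into (s^2 + s + 7)Y - (2*s + 3).
The right side is L{3} = 3/s.
So (s^2 + s + 7)Y = 3/s + (2*s + 3).
Solve for Y(s) and write it as one ratio of polynomials.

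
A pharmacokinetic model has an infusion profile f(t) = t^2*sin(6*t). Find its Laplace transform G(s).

L{sin(6t)} = 6/(s^2 + 36).
Then apply L{t^2·g(t)} = (-1)^2 d^2/ds^2[H(s)] with H(s) = 6/(s^2 + 36):
differentiating 2 times and applying the sign gives 36*(s^2 - 12)/(s^2 + 36)^3.

G(s) = 36*(s^2 - 12)/(s^2 + 36)^3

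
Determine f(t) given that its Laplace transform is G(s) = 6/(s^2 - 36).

f(t) = sinh(6*t)

Since L{sinh(6t)} = 6/(s^2 - 36), the inverse is sinh(6*t).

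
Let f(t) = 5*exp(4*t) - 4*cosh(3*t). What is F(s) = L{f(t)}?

The transform is linear, so treat each term independently.
(5)·[L{e^(4t)} = 1/(s - 4)]; (-4)·[L{cosh(3t)} = s/(s^2 - 9)].

F(s) = -4*s/(s^2 - 9) + 5/(s - 4)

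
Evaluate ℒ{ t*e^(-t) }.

(s + 1)^(-2)

L{e^(-t)} = 1/(s + 1).
Then apply L{t·g(t)} = -d/ds[H(s)] with H(s) = 1/(s + 1):
differentiating 1 time and applying the sign gives (s + 1)^(-2).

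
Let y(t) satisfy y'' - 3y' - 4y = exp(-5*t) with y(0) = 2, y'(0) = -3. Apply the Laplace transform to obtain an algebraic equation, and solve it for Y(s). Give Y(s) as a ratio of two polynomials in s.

Y(s) = (2*s^2 + s - 44)/(s^3 + 2*s^2 - 19*s - 20)

Transform both sides with L{·}.
Using L{y''} = s^2 Y - s·y(0) - y'(0) and L{y'} = sY - y(0), with y(0) = 2, y'(0) = -3, the left side becomes (s^2 - 3*s - 4)Y - (2*s - 9).
The right side is L{exp(-5*t)} = 1/(s + 5).
So (s^2 - 3*s - 4)Y = 1/(s + 5) + (2*s - 9).
Divide through and combine into a single rational function.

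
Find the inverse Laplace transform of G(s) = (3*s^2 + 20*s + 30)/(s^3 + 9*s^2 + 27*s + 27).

-3*t^2*exp(-3*t)/2 + 2*t*exp(-3*t) + 3*exp(-3*t)

Factor the denominator: s^3 + 9*s^2 + 27*s + 27 = (s + 3)^3.
Partial fraction decomposition gives [3/(s + 3)] + [2/(s + 3)^2] + [-3/(s + 3)^3].
Invert each term: 3/(s + 3) ↔ 3e^(-3t); 2/(s + 3)^2 ↔ 2t·e^(-3t); -3/(s + 3)^3 ↔ (-3/2)t^2·e^(-3t).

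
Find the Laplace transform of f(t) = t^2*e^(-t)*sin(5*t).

L{sin(5t)} = 5/(s^2 + 25).
Multiplying by e^(-t) shifts s → s + 1, so L{e^(-t)*sin(5*t)} = 5/((s + 1)^2 + 25).
Then apply L{t^2·g(t)} = (-1)^2 d^2/ds^2[G(s)] with G(s) = 5/((s + 1)^2 + 25):
differentiating 2 times and applying the sign gives 10*(3*s^2 + 6*s - 22)/(s^2 + 2*s + 26)^3.

10*(3*s^2 + 6*s - 22)/(s^2 + 2*s + 26)^3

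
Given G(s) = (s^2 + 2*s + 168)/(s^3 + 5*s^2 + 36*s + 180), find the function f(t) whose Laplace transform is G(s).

Factor the denominator: s^3 + 5*s^2 + 36*s + 180 = (s + 5)*(s^2 + 36).
Partial fraction decomposition gives [3/(s + 5)] + [-2*s/(s^2 + 36)] + [12/(s^2 + 36)].
Invert each term: 3/(s + 5) ↔ 3e^(-5t); -2·s/(s^2 + 36) ↔ -2cos(6t); 2·6/(s^2 + 36) ↔ 2sin(6t).

f(t) = 2*sin(6*t) - 2*cos(6*t) + 3*exp(-5*t)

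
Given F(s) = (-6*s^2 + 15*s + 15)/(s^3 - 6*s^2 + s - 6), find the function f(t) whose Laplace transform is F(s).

f(t) = -3*exp(6*t) - 3*sin(t) - 3*cos(t)

Factor the denominator: s^3 - 6*s^2 + s - 6 = (s - 6)*(s^2 + 1).
Partial fraction decomposition gives [-3/(s - 6)] + [-3*s/(s^2 + 1)] + [-3/(s^2 + 1)].
Invert each term: -3/(s - 6) ↔ -3e^(6t); -3·s/(s^2 + 1) ↔ -3cos(t); -3·1/(s^2 + 1) ↔ -3sin(t).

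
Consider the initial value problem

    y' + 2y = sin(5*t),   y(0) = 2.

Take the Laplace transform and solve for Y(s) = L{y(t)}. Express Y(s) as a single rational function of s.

Apply the Laplace transform to the equation.
With L{y'} = sY - y(0) = sY - 2: the LHS transforms to (s + 2)Y - (2).
The right side is L{sin(5*t)} = 5/(s^2 + 25).
So (s + 2)Y = 5/(s^2 + 25) + (2).
Solve for Y(s) and write it as one ratio of polynomials.

Y(s) = (2*s^2 + 55)/(s^3 + 2*s^2 + 25*s + 50)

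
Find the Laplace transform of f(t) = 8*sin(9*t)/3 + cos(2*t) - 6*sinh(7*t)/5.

The transform is linear, so treat each term independently.
L{cos(2t)} = s/(s^2 + 4); (-6/5)·[L{sinh(7t)} = 7/(s^2 - 49)]; (8/3)·[L{sin(9t)} = 9/(s^2 + 81)].

s/(s^2 + 4) + 24/(s^2 + 81) - 42/(5*(s^2 - 49))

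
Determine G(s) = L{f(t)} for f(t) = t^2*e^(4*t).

L{e^(4t)} = 1/(s - 4).
Then apply L{t^2·g(t)} = (-1)^2 d^2/ds^2[H(s)] with H(s) = 1/(s - 4):
differentiating 2 times and applying the sign gives 2/(s - 4)^3.

G(s) = 2/(s - 4)^3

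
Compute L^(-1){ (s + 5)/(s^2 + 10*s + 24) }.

Rewrite the denominator: s^2 + 10*s + 24 = (s + 5)^2 - 1.
The form in (s + 5) signals a first-shifting-theorem factor e^(-5t).
Since L{cosh(t)} = s/(s^2 - 1), the inverse is e^(-5*t)*cosh(t).

exp(-5*t)*cosh(t)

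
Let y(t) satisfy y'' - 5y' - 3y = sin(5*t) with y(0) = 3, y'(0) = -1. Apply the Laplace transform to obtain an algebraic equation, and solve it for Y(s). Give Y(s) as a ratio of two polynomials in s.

Laplace-transform each side.
With L{y''} = s^2 Y - s·y(0) - y'(0) and L{y'} = sY - y(0), with y(0) = 3, y'(0) = -1: the LHS transforms to (s^2 - 5*s - 3)Y - (3*s - 16).
The right side is L{sin(5*t)} = 5/(s^2 + 25).
So (s^2 - 5*s - 3)Y = 5/(s^2 + 25) + (3*s - 16).
Solve for Y(s) and write it as one ratio of polynomials.

Y(s) = (3*s^3 - 16*s^2 + 75*s - 395)/(s^4 - 5*s^3 + 22*s^2 - 125*s - 75)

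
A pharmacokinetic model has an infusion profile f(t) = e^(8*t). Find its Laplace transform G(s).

G(s) = 1/(s - 8)

L{e^(8t)} = 1/(s - 8).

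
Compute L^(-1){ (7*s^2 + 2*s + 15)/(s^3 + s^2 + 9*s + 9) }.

Factor the denominator: s^3 + s^2 + 9*s + 9 = (s + 1)*(s^2 + 9).
Partial fraction decomposition gives [2/(s + 1)] + [5*s/(s^2 + 9)] + [-3/(s^2 + 9)].
Invert each term: 2/(s + 1) ↔ 2e^(-t); 5·s/(s^2 + 9) ↔ 5cos(3t); -1·3/(s^2 + 9) ↔ -sin(3t).

-sin(3*t) + 5*cos(3*t) + 2*exp(-t)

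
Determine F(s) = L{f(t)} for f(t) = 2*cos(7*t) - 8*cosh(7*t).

F(s) = 2*s/(s^2 + 49) - 8*s/(s^2 - 49)

The transform is linear, so treat each term independently.
(-8)·[L{cosh(7t)} = s/(s^2 - 49)]; (2)·[L{cos(7t)} = s/(s^2 + 49)].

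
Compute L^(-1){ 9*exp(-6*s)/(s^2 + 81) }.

The factor e^(-6s) signals a time shift by c = 6 (second shifting theorem).
L{sin(9t)} = 9/(s^2 + 81), so L^-1{9/(s^2 + 81)} = sin(9*t).
Hence the inverse is u(t - 6) times that function evaluated at t - 6.

Heaviside(t - 6)*(sin(9*t - 54))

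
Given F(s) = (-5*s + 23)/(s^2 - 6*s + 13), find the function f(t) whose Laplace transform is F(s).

f(t) = 4*exp(3*t)*sin(2*t) - 5*exp(3*t)*cos(2*t)

Complete the square in the denominator: s^2 - 6*s + 13 = (s - 3)^2 + 2^2.
Split the numerator to match: -5*s + 23 = -5·(s - 3) + 4·2.
Invert each term: -5·(s - 3)/((s - 3)^2 + 4) ↔ -5e^(3t)cos(2t); 4·2/((s - 3)^2 + 4) ↔ 4e^(3t)sin(2t).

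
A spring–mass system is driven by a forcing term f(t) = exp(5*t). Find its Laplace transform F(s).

F(s) = 1/(s - 5)

L{1} = 1/s.
By the first shifting theorem, multiplying by e^(5t) replaces s with s - 5.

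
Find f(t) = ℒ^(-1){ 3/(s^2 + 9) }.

Since L{sin(3t)} = 3/(s^2 + 9), the inverse is sin(3*t).

f(t) = sin(3*t)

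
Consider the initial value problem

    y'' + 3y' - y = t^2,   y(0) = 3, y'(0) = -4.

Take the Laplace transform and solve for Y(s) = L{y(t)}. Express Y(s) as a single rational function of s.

Transform both sides with L{·}.
Using L{y''} = s^2 Y - s·y(0) - y'(0) and L{y'} = sY - y(0), with y(0) = 3, y'(0) = -4, the left side becomes (s^2 + 3*s - 1)Y - (3*s + 5).
The right side is L{t^2} = 2/s^3.
So (s^2 + 3*s - 1)Y = 2/s^3 + (3*s + 5).
Solve for Y(s) and write it as one ratio of polynomials.

Y(s) = (3*s^4 + 5*s^3 + 2)/(s^5 + 3*s^4 - s^3)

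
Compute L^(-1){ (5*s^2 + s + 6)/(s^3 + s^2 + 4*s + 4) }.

-sin(2*t) + 3*cos(2*t) + 2*exp(-t)

Factor the denominator: s^3 + s^2 + 4*s + 4 = (s + 1)*(s^2 + 4).
Partial fraction decomposition gives [2/(s + 1)] + [3*s/(s^2 + 4)] + [-2/(s^2 + 4)].
Invert each term: 2/(s + 1) ↔ 2e^(-t); 3·s/(s^2 + 4) ↔ 3cos(2t); -1·2/(s^2 + 4) ↔ -sin(2t).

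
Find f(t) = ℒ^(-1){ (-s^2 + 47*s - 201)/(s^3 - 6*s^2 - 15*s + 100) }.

Factor the denominator: s^3 - 6*s^2 - 15*s + 100 = (s - 5)^2*(s + 4).
Partial fraction decomposition gives [4/(s - 5)] + [(s - 5)^(-2)] + [-5/(s + 4)].
Invert each term: 4/(s - 5) ↔ 4e^(5t); 1/(s - 5)^2 ↔ t·e^(5t); -5/(s + 4) ↔ -5e^(-4t).

f(t) = t*exp(5*t) + 4*exp(5*t) - 5*exp(-4*t)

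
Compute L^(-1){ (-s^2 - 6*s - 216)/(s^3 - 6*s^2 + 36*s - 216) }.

-4*exp(6*t) + 2*sin(6*t) + 3*cos(6*t)

Factor the denominator: s^3 - 6*s^2 + 36*s - 216 = (s - 6)*(s^2 + 36).
Partial fraction decomposition gives [-4/(s - 6)] + [3*s/(s^2 + 36)] + [12/(s^2 + 36)].
Invert each term: -4/(s - 6) ↔ -4e^(6t); 3·s/(s^2 + 36) ↔ 3cos(6t); 2·6/(s^2 + 36) ↔ 2sin(6t).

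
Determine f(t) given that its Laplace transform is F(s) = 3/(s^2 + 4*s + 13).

Rewrite the denominator: s^2 + 4*s + 13 = (s + 2)^2 + 9.
The form in (s + 2) signals a first-shifting-theorem factor e^(-2t).
Since L{sin(3t)} = 3/(s^2 + 9), the inverse is exp(-2*t)*sin(3*t).

f(t) = exp(-2*t)*sin(3*t)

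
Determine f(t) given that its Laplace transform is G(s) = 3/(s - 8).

Since L{e^(8t)} = 1/(s - 8), the inverse is e^(8*t), scaled by 3.

f(t) = 3*exp(8*t)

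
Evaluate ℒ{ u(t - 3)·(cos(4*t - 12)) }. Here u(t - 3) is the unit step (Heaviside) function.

s*exp(-3*s)/(s^2 + 16)

By the second shifting theorem, L{u(t - c)·g(t - c)} = e^(-cs)·G(s) with c = 3 and G(s) = L{g(t)}.
L{cos(4t)} = s/(s^2 + 16).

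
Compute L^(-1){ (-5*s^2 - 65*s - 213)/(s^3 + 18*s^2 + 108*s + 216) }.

-3*t^2*exp(-6*t)/2 - 5*t*exp(-6*t) - 5*exp(-6*t)

Factor the denominator: s^3 + 18*s^2 + 108*s + 216 = (s + 6)^3.
Partial fraction decomposition gives [-5/(s + 6)] + [-5/(s + 6)^2] + [-3/(s + 6)^3].
Invert each term: -5/(s + 6) ↔ -5e^(-6t); -5/(s + 6)^2 ↔ -5t·e^(-6t); -3/(s + 6)^3 ↔ (-3/2)t^2·e^(-6t).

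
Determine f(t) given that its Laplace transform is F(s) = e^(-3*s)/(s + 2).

f(t) = Heaviside(t - 3)*(exp(-2*t + 6))

The factor e^(-3s) signals a time shift by c = 3 (second shifting theorem).
L{e^(-2t)} = 1/(s + 2), so L^-1{1/(s + 2)} = e^(-2*t).
Hence the inverse is u(t - 3) times that function evaluated at t - 3.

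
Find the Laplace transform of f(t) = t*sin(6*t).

12*s/(s^2 + 36)^2

L{sin(6t)} = 6/(s^2 + 36).
Then apply L{t·g(t)} = -d/ds[G(s)] with G(s) = 6/(s^2 + 36):
differentiating 1 time and applying the sign gives 12*s/(s^2 + 36)^2.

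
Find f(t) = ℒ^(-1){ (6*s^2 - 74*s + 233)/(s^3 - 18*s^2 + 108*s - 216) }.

Factor the denominator: s^3 - 18*s^2 + 108*s - 216 = (s - 6)^3.
Partial fraction decomposition gives [6/(s - 6)] + [-2/(s - 6)^2] + [5/(s - 6)^3].
Invert each term: 6/(s - 6) ↔ 6e^(6t); -2/(s - 6)^2 ↔ -2t·e^(6t); 5/(s - 6)^3 ↔ (5/2)t^2·e^(6t).

f(t) = 5*t^2*exp(6*t)/2 - 2*t*exp(6*t) + 6*exp(6*t)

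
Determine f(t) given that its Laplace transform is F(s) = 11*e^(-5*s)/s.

The factor e^(-5s) signals a time shift by c = 5 (second shifting theorem).
L{11} = 11/s, so L^-1{11/s} = 11.
Hence the inverse is u(t - 5) times that function evaluated at t - 5.

f(t) = Heaviside(t - 5)*(11)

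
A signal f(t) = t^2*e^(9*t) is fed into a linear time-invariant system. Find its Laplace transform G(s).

G(s) = 2/(s - 9)^3

L{e^(9t)} = 1/(s - 9).
Then apply L{t^2·g(t)} = (-1)^2 d^2/ds^2[H(s)] with H(s) = 1/(s - 9):
differentiating 2 times and applying the sign gives 2/(s - 9)^3.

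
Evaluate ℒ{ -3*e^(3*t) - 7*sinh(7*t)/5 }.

By linearity of the Laplace transform, transform each term separately.
(-7/5)·[L{sinh(7t)} = 7/(s^2 - 49)]; (-3)·[L{e^(3t)} = 1/(s - 3)].

-49/(5*(s^2 - 49)) - 3/(s - 3)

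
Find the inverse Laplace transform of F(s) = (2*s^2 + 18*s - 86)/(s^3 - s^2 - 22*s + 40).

Factor the denominator: s^3 - s^2 - 22*s + 40 = (s - 4)*(s - 2)*(s + 5).
Partial fraction decomposition gives [3/(s - 2)] + [1/(s - 4)] + [-2/(s + 5)].
Invert each term: 3/(s - 2) ↔ 3e^(2t); 1/(s - 4) ↔ e^(4t); -2/(s + 5) ↔ -2e^(-5t).

exp(4*t) + 3*exp(2*t) - 2*exp(-5*t)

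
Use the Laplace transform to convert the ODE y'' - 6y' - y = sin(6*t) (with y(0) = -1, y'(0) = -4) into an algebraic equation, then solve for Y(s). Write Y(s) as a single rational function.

Y(s) = (-s^3 + 2*s^2 - 36*s + 78)/(s^4 - 6*s^3 + 35*s^2 - 216*s - 36)

Laplace-transform each side.
With L{y''} = s^2 Y - s·y(0) - y'(0) and L{y'} = sY - y(0), with y(0) = -1, y'(0) = -4: the LHS transforms to (s^2 - 6*s - 1)Y - (-s + 2).
The right side is L{sin(6*t)} = 6/(s^2 + 36).
So (s^2 - 6*s - 1)Y = 6/(s^2 + 36) + (-s + 2).
Divide through and combine into a single rational function.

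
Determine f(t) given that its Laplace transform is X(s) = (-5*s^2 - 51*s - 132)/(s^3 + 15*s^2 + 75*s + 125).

Factor the denominator: s^3 + 15*s^2 + 75*s + 125 = (s + 5)^3.
Partial fraction decomposition gives [-5/(s + 5)] + [-1/(s + 5)^2] + [-2/(s + 5)^3].
Invert each term: -5/(s + 5) ↔ -5e^(-5t); -1/(s + 5)^2 ↔ -t·e^(-5t); -2/(s + 5)^3 ↔ (-1)t^2·e^(-5t).

f(t) = -t^2*exp(-5*t) - t*exp(-5*t) - 5*exp(-5*t)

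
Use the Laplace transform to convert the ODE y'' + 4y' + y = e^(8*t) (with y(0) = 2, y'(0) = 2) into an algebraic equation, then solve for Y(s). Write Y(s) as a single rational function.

Take the Laplace transform of both sides.
The derivative rules (L{y''} = s^2 Y - s·y(0) - y'(0) and L{y'} = sY - y(0), with y(0) = 2, y'(0) = 2) turn the left side into (s^2 + 4*s + 1)Y - (2*s + 10).
The right side is L{e^(8*t)} = 1/(s - 8).
So (s^2 + 4*s + 1)Y = 1/(s - 8) + (2*s + 10).
Solve for Y(s) and write it as one ratio of polynomials.

Y(s) = (2*s^2 - 6*s - 79)/(s^3 - 4*s^2 - 31*s - 8)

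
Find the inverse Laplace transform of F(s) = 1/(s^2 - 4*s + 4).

Rewrite the denominator: s^2 - 4*s + 4 = (s - 2)^2.
The form in (s - 2) signals a first-shifting-theorem factor e^(2t).
Since L{t} = 1!/s^2 = 1/s^2, the inverse is t*exp(2*t).

t*exp(2*t)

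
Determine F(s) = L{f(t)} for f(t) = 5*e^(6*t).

L{5} = 5/s.
By the first shifting theorem, multiplying by e^(6t) replaces s with s - 6.

F(s) = 5/(s - 6)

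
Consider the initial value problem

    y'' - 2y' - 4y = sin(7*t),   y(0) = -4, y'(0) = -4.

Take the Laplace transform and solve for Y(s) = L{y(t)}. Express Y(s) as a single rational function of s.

Y(s) = (-4*s^3 + 4*s^2 - 196*s + 203)/(s^4 - 2*s^3 + 45*s^2 - 98*s - 196)

Laplace-transform each side.
Using L{y''} = s^2 Y - s·y(0) - y'(0) and L{y'} = sY - y(0), with y(0) = -4, y'(0) = -4, the left side becomes (s^2 - 2*s - 4)Y - (-4*s + 4).
The right side is L{sin(7*t)} = 7/(s^2 + 49).
So (s^2 - 2*s - 4)Y = 7/(s^2 + 49) + (-4*s + 4).
Solve for Y(s) and write it as one ratio of polynomials.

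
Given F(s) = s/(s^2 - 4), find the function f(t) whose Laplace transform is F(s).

f(t) = cosh(2*t)

Since L{cosh(2t)} = s/(s^2 - 4), the inverse is cosh(2*t).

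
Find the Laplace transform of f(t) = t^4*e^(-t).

L{t^4} = 4!/s^5 = 24/s^5.
By the first shifting theorem, multiplying by e^(-t) replaces s with s + 1.

24/(s + 1)^5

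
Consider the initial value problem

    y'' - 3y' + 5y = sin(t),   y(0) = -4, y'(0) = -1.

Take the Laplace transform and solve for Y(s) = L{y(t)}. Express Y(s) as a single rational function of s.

Y(s) = (-4*s^3 + 11*s^2 - 4*s + 12)/(s^4 - 3*s^3 + 6*s^2 - 3*s + 5)

Laplace-transform each side.
Using L{y''} = s^2 Y - s·y(0) - y'(0) and L{y'} = sY - y(0), with y(0) = -4, y'(0) = -1, the left side becomes (s^2 - 3*s + 5)Y - (-4*s + 11).
The right side is L{sin(t)} = 1/(s^2 + 1).
So (s^2 - 3*s + 5)Y = 1/(s^2 + 1) + (-4*s + 11).
Isolate Y and clear denominators.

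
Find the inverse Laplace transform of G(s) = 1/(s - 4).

Since L{e^(4t)} = 1/(s - 4), the inverse is e^(4*t).

exp(4*t)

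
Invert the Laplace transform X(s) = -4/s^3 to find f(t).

Since L{t^2} = 2!/s^3 = 2/s^3, the inverse is t^2, scaled by -2.

f(t) = -2*t^2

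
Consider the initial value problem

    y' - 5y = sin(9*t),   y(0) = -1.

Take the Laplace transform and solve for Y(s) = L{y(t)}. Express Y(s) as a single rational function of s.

Y(s) = (-s^2 - 72)/(s^3 - 5*s^2 + 81*s - 405)

Transform both sides with L{·}.
The derivative rules (L{y'} = sY - y(0) = sY - (-1)) turn the left side into (s - 5)Y - (-1).
The right side is L{sin(9*t)} = 9/(s^2 + 81).
So (s - 5)Y = 9/(s^2 + 81) + (-1).
Isolate Y and clear denominators.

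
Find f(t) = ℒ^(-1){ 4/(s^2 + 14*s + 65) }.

f(t) = exp(-7*t)*sin(4*t)

Rewrite the denominator: s^2 + 14*s + 65 = (s + 7)^2 + 16.
The form in (s + 7) signals a first-shifting-theorem factor e^(-7t).
Since L{sin(4t)} = 4/(s^2 + 16), the inverse is exp(-7*t)*sin(4*t).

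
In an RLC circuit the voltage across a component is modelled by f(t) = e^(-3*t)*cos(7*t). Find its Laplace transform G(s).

G(s) = (s + 3)/((s + 3)^2 + 49)

L{cos(7t)} = s/(s^2 + 49).
By the first shifting theorem, multiplying by e^(-3t) replaces s with s + 3.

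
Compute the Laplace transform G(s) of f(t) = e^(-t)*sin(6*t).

G(s) = 6/((s + 1)^2 + 36)

L{sin(6t)} = 6/(s^2 + 36).
By the first shifting theorem, multiplying by e^(-t) replaces s with s + 1.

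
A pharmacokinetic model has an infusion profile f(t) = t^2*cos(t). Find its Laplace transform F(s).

L{cos(t)} = s/(s^2 + 1).
Then apply L{t^2·g(t)} = (-1)^2 d^2/ds^2[G(s)] with G(s) = s/(s^2 + 1):
differentiating 2 times and applying the sign gives 2*s*(s^2 - 3)/(s^2 + 1)^3.

F(s) = 2*s*(s^2 - 3)/(s^2 + 1)^3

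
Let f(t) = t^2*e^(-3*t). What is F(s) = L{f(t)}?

L{e^(-3t)} = 1/(s + 3).
Then apply L{t^2·g(t)} = (-1)^2 d^2/ds^2[G(s)] with G(s) = 1/(s + 3):
differentiating 2 times and applying the sign gives 2/(s + 3)^3.

F(s) = 2/(s + 3)^3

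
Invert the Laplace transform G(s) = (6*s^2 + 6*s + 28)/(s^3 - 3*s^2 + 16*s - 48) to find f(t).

f(t) = 4*exp(3*t) + 3*sin(4*t) + 2*cos(4*t)

Factor the denominator: s^3 - 3*s^2 + 16*s - 48 = (s - 3)*(s^2 + 16).
Partial fraction decomposition gives [4/(s - 3)] + [2*s/(s^2 + 16)] + [12/(s^2 + 16)].
Invert each term: 4/(s - 3) ↔ 4e^(3t); 2·s/(s^2 + 16) ↔ 2cos(4t); 3·4/(s^2 + 16) ↔ 3sin(4t).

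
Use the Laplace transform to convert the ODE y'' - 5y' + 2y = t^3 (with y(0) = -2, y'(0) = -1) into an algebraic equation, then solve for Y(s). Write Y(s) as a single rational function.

Y(s) = (-2*s^5 + 9*s^4 + 6)/(s^6 - 5*s^5 + 2*s^4)

Apply the Laplace transform to the equation.
With L{y''} = s^2 Y - s·y(0) - y'(0) and L{y'} = sY - y(0), with y(0) = -2, y'(0) = -1: the LHS transforms to (s^2 - 5*s + 2)Y - (-2*s + 9).
The right side is L{t^3} = 6/s^4.
So (s^2 - 5*s + 2)Y = 6/s^4 + (-2*s + 9).
Solve for Y(s) and write it as one ratio of polynomials.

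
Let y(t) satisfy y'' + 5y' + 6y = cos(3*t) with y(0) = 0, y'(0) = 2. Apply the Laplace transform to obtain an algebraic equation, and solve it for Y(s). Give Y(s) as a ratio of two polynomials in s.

Y(s) = (2*s^2 + s + 18)/(s^4 + 5*s^3 + 15*s^2 + 45*s + 54)

Take the Laplace transform of both sides.
Using L{y''} = s^2 Y - s·y(0) - y'(0) and L{y'} = sY - y(0), with y(0) = 0, y'(0) = 2, the left side becomes (s^2 + 5*s + 6)Y - (2).
The right side is L{cos(3*t)} = s/(s^2 + 9).
So (s^2 + 5*s + 6)Y = s/(s^2 + 9) + (2).
Solve for Y(s) and write it as one ratio of polynomials.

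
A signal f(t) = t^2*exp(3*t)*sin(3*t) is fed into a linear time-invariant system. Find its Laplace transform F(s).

F(s) = 18*(s^2 - 6*s + 6)/(s^2 - 6*s + 18)^3

L{sin(3t)} = 3/(s^2 + 9).
Multiplying by e^(3t) shifts s → s - 3, so L{exp(3*t)*sin(3*t)} = 3/((s - 3)^2 + 9).
Then apply L{t^2·g(t)} = (-1)^2 d^2/ds^2[G(s)] with G(s) = 3/((s - 3)^2 + 9):
differentiating 2 times and applying the sign gives 18*(s^2 - 6*s + 6)/(s^2 - 6*s + 18)^3.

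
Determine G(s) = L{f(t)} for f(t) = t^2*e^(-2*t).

L{t^2} = 2!/s^3 = 2/s^3.
By the first shifting theorem, multiplying by e^(-2t) replaces s with s + 2.

G(s) = 2/(s + 2)^3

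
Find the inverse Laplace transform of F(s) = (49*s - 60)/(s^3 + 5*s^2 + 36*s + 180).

Factor the denominator: s^3 + 5*s^2 + 36*s + 180 = (s + 5)*(s^2 + 36).
Partial fraction decomposition gives [-5/(s + 5)] + [5*s/(s^2 + 36)] + [24/(s^2 + 36)].
Invert each term: -5/(s + 5) ↔ -5e^(-5t); 5·s/(s^2 + 36) ↔ 5cos(6t); 4·6/(s^2 + 36) ↔ 4sin(6t).

4*sin(6*t) + 5*cos(6*t) - 5*exp(-5*t)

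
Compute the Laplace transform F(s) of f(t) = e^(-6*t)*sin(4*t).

L{sin(4t)} = 4/(s^2 + 16).
By the first shifting theorem, multiplying by e^(-6t) replaces s with s + 6.

F(s) = 4/((s + 6)^2 + 16)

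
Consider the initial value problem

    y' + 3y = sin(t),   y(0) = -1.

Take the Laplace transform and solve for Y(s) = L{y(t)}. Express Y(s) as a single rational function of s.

Y(s) = -s^2/(s^3 + 3*s^2 + s + 3)

Apply the Laplace transform to the equation.
With L{y'} = sY - y(0) = sY - (-1): the LHS transforms to (s + 3)Y - (-1).
The right side is L{sin(t)} = 1/(s^2 + 1).
So (s + 3)Y = 1/(s^2 + 1) + (-1).
Divide through and combine into a single rational function.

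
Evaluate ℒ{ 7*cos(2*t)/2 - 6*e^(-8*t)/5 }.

7*s/(2*(s^2 + 4)) - 6/(5*(s + 8))

Apply the Laplace transform termwise.
(-6/5)·[L{e^(-8t)} = 1/(s + 8)]; (7/2)·[L{cos(2t)} = s/(s^2 + 4)].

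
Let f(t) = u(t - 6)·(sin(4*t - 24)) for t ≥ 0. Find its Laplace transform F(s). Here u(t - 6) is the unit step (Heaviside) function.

By the second shifting theorem, L{u(t - c)·g(t - c)} = e^(-cs)·G(s) with c = 6 and G(s) = L{g(t)}.
L{sin(4t)} = 4/(s^2 + 16).

F(s) = 4*exp(-6*s)/(s^2 + 16)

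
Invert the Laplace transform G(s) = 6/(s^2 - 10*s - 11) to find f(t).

Rewrite the denominator: s^2 - 10*s - 11 = (s - 5)^2 - 36.
The form in (s - 5) signals a first-shifting-theorem factor e^(5t).
Since L{sinh(6t)} = 6/(s^2 - 36), the inverse is e^(5*t)*sinh(6*t).

f(t) = exp(5*t)*sinh(6*t)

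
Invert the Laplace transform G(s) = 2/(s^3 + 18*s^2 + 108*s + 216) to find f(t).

f(t) = t^2*exp(-6*t)

Rewrite the denominator: s^3 + 18*s^2 + 108*s + 216 = (s + 6)^3.
The form in (s + 6) signals a first-shifting-theorem factor e^(-6t).
Since L{t^2} = 2!/s^3 = 2/s^3, the inverse is t^2*e^(-6*t).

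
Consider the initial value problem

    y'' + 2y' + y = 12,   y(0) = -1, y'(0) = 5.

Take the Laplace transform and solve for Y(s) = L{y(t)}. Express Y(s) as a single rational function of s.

Y(s) = (-s^2 + 3*s + 12)/(s^3 + 2*s^2 + s)

Take the Laplace transform of both sides.
With L{y''} = s^2 Y - s·y(0) - y'(0) and L{y'} = sY - y(0), with y(0) = -1, y'(0) = 5: the LHS transforms to (s^2 + 2*s + 1)Y - (-s + 3).
The right side is L{12} = 12/s.
So (s^2 + 2*s + 1)Y = 12/s + (-s + 3).
Divide through and combine into a single rational function.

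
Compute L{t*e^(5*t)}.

(s - 5)^(-2)

L{e^(5t)} = 1/(s - 5).
Then apply L{t·g(t)} = -d/ds[G(s)] with G(s) = 1/(s - 5):
differentiating 1 time and applying the sign gives (s - 5)^(-2).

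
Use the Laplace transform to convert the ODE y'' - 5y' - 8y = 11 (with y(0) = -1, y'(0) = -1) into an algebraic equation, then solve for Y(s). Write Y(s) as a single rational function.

Y(s) = (-s^2 + 4*s + 11)/(s^3 - 5*s^2 - 8*s)

Transform both sides with L{·}.
With L{y''} = s^2 Y - s·y(0) - y'(0) and L{y'} = sY - y(0), with y(0) = -1, y'(0) = -1: the LHS transforms to (s^2 - 5*s - 8)Y - (-s + 4).
The right side is L{11} = 11/s.
So (s^2 - 5*s - 8)Y = 11/s + (-s + 4).
Divide through and combine into a single rational function.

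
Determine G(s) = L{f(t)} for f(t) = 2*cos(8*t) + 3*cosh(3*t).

G(s) = 2*s/(s^2 + 64) + 3*s/(s^2 - 9)

Apply the Laplace transform termwise.
(3)·[L{cosh(3t)} = s/(s^2 - 9)]; (2)·[L{cos(8t)} = s/(s^2 + 64)].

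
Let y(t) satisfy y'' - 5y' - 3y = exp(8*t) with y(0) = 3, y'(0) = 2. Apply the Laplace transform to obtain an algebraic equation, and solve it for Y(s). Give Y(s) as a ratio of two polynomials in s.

Take the Laplace transform of both sides.
With L{y''} = s^2 Y - s·y(0) - y'(0) and L{y'} = sY - y(0), with y(0) = 3, y'(0) = 2: the LHS transforms to (s^2 - 5*s - 3)Y - (3*s - 13).
The right side is L{exp(8*t)} = 1/(s - 8).
So (s^2 - 5*s - 3)Y = 1/(s - 8) + (3*s - 13).
Isolate Y and clear denominators.

Y(s) = (3*s^2 - 37*s + 105)/(s^3 - 13*s^2 + 37*s + 24)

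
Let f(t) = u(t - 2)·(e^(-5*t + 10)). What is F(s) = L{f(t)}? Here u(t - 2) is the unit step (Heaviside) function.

By the second shifting theorem, L{u(t - c)·g(t - c)} = e^(-cs)·G(s) with c = 2 and G(s) = L{g(t)}.
L{e^(-5t)} = 1/(s + 5).

F(s) = exp(-2*s)/(s + 5)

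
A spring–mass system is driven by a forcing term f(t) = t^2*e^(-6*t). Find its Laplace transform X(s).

X(s) = 2/(s + 6)^3

L{e^(-6t)} = 1/(s + 6).
Then apply L{t^2·g(t)} = (-1)^2 d^2/ds^2[G(s)] with G(s) = 1/(s + 6):
differentiating 2 times and applying the sign gives 2/(s + 6)^3.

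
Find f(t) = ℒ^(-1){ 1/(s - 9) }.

Since L{e^(9t)} = 1/(s - 9), the inverse is exp(9*t).

f(t) = exp(9*t)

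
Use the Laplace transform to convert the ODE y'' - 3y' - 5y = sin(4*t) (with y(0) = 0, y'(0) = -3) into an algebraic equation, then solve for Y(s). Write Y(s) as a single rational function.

Y(s) = (-3*s^2 - 44)/(s^4 - 3*s^3 + 11*s^2 - 48*s - 80)

Take the Laplace transform of both sides.
The derivative rules (L{y''} = s^2 Y - s·y(0) - y'(0) and L{y'} = sY - y(0), with y(0) = 0, y'(0) = -3) turn the left side into (s^2 - 3*s - 5)Y - (-3).
The right side is L{sin(4*t)} = 4/(s^2 + 16).
So (s^2 - 3*s - 5)Y = 4/(s^2 + 16) + (-3).
Isolate Y and clear denominators.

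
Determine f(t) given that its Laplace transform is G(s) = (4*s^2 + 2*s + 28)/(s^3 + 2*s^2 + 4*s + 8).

Factor the denominator: s^3 + 2*s^2 + 4*s + 8 = (s + 2)*(s^2 + 4).
Partial fraction decomposition gives [5/(s + 2)] + [-s/(s^2 + 4)] + [4/(s^2 + 4)].
Invert each term: 5/(s + 2) ↔ 5e^(-2t); -1·s/(s^2 + 4) ↔ -cos(2t); 2·2/(s^2 + 4) ↔ 2sin(2t).

f(t) = 2*sin(2*t) - cos(2*t) + 5*exp(-2*t)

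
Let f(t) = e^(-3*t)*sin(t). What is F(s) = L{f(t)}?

F(s) = 1/((s + 3)^2 + 1)

L{sin(t)} = 1/(s^2 + 1).
By the first shifting theorem, multiplying by e^(-3t) replaces s with s + 3.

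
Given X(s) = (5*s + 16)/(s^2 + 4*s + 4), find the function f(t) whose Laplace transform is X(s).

f(t) = 6*t*exp(-2*t) + 5*exp(-2*t)

Factor the denominator: s^2 + 4*s + 4 = (s + 2)^2.
Partial fraction decomposition gives [5/(s + 2)] + [6/(s + 2)^2].
Invert each term: 5/(s + 2) ↔ 5e^(-2t); 6/(s + 2)^2 ↔ 6t·e^(-2t).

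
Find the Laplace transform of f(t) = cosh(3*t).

L{cosh(3t)} = s/(s^2 - 9).

s/(s^2 - 9)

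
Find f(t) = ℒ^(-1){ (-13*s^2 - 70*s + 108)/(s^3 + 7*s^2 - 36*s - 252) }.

Factor the denominator: s^3 + 7*s^2 - 36*s - 252 = (s - 6)*(s + 6)*(s + 7).
Partial fraction decomposition gives [-3/(s + 7)] + [-5/(s - 6)] + [-5/(s + 6)].
Invert each term: -3/(s + 7) ↔ -3e^(-7t); -5/(s - 6) ↔ -5e^(6t); -5/(s + 6) ↔ -5e^(-6t).

f(t) = -5*exp(6*t) - 5*exp(-6*t) - 3*exp(-7*t)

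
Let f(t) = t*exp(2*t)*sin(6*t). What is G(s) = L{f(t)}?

G(s) = 12*(s - 2)/(s^2 - 4*s + 40)^2

L{sin(6t)} = 6/(s^2 + 36).
Multiplying by e^(2t) shifts s → s - 2, so L{exp(2*t)*sin(6*t)} = 6/((s - 2)^2 + 36).
Then apply L{t·g(t)} = -d/ds[H(s)] with H(s) = 6/((s - 2)^2 + 36):
differentiating 1 time and applying the sign gives 12*(s - 2)/(s^2 - 4*s + 40)^2.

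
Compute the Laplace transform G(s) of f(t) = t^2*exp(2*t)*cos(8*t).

L{cos(8t)} = s/(s^2 + 64).
Multiplying by e^(2t) shifts s → s - 2, so L{exp(2*t)*cos(8*t)} = (s - 2)/((s - 2)^2 + 64).
Then apply L{t^2·g(t)} = (-1)^2 d^2/ds^2[H(s)] with H(s) = (s - 2)/((s - 2)^2 + 64):
differentiating 2 times and applying the sign gives 2*(s - 2)*(s^2 - 4*s - 188)/(s^2 - 4*s + 68)^3.

G(s) = 2*(s - 2)*(s^2 - 4*s - 188)/(s^2 - 4*s + 68)^3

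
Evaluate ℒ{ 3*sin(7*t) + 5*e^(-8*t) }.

21/(s^2 + 49) + 5/(s + 8)

Apply the Laplace transform termwise.
(5)·[L{e^(-8t)} = 1/(s + 8)]; (3)·[L{sin(7t)} = 7/(s^2 + 49)].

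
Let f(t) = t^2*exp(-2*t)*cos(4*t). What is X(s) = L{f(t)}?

L{cos(4t)} = s/(s^2 + 16).
Multiplying by e^(-2t) shifts s → s + 2, so L{exp(-2*t)*cos(4*t)} = (s + 2)/((s + 2)^2 + 16).
Then apply L{t^2·g(t)} = (-1)^2 d^2/ds^2[G(s)] with G(s) = (s + 2)/((s + 2)^2 + 16):
differentiating 2 times and applying the sign gives 2*(s + 2)*(s^2 + 4*s - 44)/(s^2 + 4*s + 20)^3.

X(s) = 2*(s + 2)*(s^2 + 4*s - 44)/(s^2 + 4*s + 20)^3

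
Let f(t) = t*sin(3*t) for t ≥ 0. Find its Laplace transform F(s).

L{sin(3t)} = 3/(s^2 + 9).
Then apply L{t·g(t)} = -d/ds[G(s)] with G(s) = 3/(s^2 + 9):
differentiating 1 time and applying the sign gives 6*s/(s^2 + 9)^2.

F(s) = 6*s/(s^2 + 9)^2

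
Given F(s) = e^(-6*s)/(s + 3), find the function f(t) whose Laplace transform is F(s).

f(t) = Heaviside(t - 6)*(exp(-3*t + 18))

The factor e^(-6s) signals a time shift by c = 6 (second shifting theorem).
L{e^(-3t)} = 1/(s + 3), so L^-1{1/(s + 3)} = e^(-3*t).
Hence the inverse is u(t - 6) times that function evaluated at t - 6.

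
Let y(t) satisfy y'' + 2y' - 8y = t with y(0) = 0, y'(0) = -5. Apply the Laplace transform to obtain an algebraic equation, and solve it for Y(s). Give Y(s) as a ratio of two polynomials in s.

Laplace-transform each side.
Using L{y''} = s^2 Y - s·y(0) - y'(0) and L{y'} = sY - y(0), with y(0) = 0, y'(0) = -5, the left side becomes (s^2 + 2*s - 8)Y - (-5).
The right side is L{t} = s^(-2).
So (s^2 + 2*s - 8)Y = s^(-2) + (-5).
Divide through and combine into a single rational function.

Y(s) = (-5*s^2 + 1)/(s^4 + 2*s^3 - 8*s^2)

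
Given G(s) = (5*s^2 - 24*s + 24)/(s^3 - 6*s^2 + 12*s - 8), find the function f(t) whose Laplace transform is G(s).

Factor the denominator: s^3 - 6*s^2 + 12*s - 8 = (s - 2)^3.
Partial fraction decomposition gives [5/(s - 2)] + [-4/(s - 2)^2] + [-4/(s - 2)^3].
Invert each term: 5/(s - 2) ↔ 5e^(2t); -4/(s - 2)^2 ↔ -4t·e^(2t); -4/(s - 2)^3 ↔ (-2)t^2·e^(2t).

f(t) = -2*t^2*exp(2*t) - 4*t*exp(2*t) + 5*exp(2*t)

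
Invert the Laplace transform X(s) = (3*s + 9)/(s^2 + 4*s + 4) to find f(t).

f(t) = 3*t*exp(-2*t) + 3*exp(-2*t)

Factor the denominator: s^2 + 4*s + 4 = (s + 2)^2.
Partial fraction decomposition gives [3/(s + 2)] + [3/(s + 2)^2].
Invert each term: 3/(s + 2) ↔ 3e^(-2t); 3/(s + 2)^2 ↔ 3t·e^(-2t).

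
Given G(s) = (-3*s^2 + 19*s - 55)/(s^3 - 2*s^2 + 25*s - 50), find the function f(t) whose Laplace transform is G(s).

f(t) = -exp(2*t) + 3*sin(5*t) - 2*cos(5*t)

Factor the denominator: s^3 - 2*s^2 + 25*s - 50 = (s - 2)*(s^2 + 25).
Partial fraction decomposition gives [-1/(s - 2)] + [-2*s/(s^2 + 25)] + [15/(s^2 + 25)].
Invert each term: -1/(s - 2) ↔ -e^(2t); -2·s/(s^2 + 25) ↔ -2cos(5t); 3·5/(s^2 + 25) ↔ 3sin(5t).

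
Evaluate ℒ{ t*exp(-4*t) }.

(s + 4)^(-2)

L{t} = 1!/s^2 = 1/s^2.
By the first shifting theorem, multiplying by e^(-4t) replaces s with s + 4.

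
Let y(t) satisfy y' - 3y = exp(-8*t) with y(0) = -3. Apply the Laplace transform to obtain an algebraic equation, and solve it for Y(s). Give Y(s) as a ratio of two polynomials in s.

Laplace-transform each side.
Using L{y'} = sY - y(0) = sY - (-3), the left side becomes (s - 3)Y - (-3).
The right side is L{exp(-8*t)} = 1/(s + 8).
So (s - 3)Y = 1/(s + 8) + (-3).
Isolate Y and clear denominators.

Y(s) = (-3*s - 23)/(s^2 + 5*s - 24)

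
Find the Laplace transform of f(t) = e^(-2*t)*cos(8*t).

L{cos(8t)} = s/(s^2 + 64).
By the first shifting theorem, multiplying by e^(-2t) replaces s with s + 2.

(s + 2)/((s + 2)^2 + 64)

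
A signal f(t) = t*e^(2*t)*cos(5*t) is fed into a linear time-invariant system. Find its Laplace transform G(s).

G(s) = (s - 7)*(s + 3)/(s^2 - 4*s + 29)^2

L{cos(5t)} = s/(s^2 + 25).
Multiplying by e^(2t) shifts s → s - 2, so L{e^(2*t)*cos(5*t)} = (s - 2)/((s - 2)^2 + 25).
Then apply L{t·g(t)} = -d/ds[H(s)] with H(s) = (s - 2)/((s - 2)^2 + 25):
differentiating 1 time and applying the sign gives (s - 7)*(s + 3)/(s^2 - 4*s + 29)^2.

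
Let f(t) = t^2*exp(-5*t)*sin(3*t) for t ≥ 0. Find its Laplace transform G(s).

L{sin(3t)} = 3/(s^2 + 9).
Multiplying by e^(-5t) shifts s → s + 5, so L{exp(-5*t)*sin(3*t)} = 3/((s + 5)^2 + 9).
Then apply L{t^2·g(t)} = (-1)^2 d^2/ds^2[H(s)] with H(s) = 3/((s + 5)^2 + 9):
differentiating 2 times and applying the sign gives 18*(s^2 + 10*s + 22)/(s^2 + 10*s + 34)^3.

G(s) = 18*(s^2 + 10*s + 22)/(s^2 + 10*s + 34)^3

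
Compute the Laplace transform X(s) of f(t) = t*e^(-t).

L{t} = 1!/s^2 = 1/s^2.
By the first shifting theorem, multiplying by e^(-t) replaces s with s + 1.

X(s) = (s + 1)^(-2)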